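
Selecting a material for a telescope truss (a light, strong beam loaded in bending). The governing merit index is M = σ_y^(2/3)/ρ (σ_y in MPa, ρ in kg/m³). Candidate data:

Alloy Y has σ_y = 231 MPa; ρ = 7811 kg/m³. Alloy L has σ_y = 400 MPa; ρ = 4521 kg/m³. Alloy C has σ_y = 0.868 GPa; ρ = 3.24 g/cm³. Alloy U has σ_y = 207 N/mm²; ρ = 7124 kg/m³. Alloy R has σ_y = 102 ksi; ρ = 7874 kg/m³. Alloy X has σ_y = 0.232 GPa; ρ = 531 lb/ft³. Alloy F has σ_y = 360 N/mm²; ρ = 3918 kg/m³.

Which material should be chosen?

Convert each candidate to consistent units, then evaluate M:
  alloy Y: σ_y = 231.0 MPa, ρ = 7811 kg/m³
  alloy L: σ_y = 400.0 MPa, ρ = 4521 kg/m³
  alloy C: σ_y = 868.0 MPa, ρ = 3240 kg/m³
  alloy U: σ_y = 207.0 MPa, ρ = 7124 kg/m³
  alloy R: σ_y = 703.3 MPa, ρ = 7874 kg/m³
  alloy X: σ_y = 232.0 MPa, ρ = 8506 kg/m³
  alloy F: σ_y = 360.0 MPa, ρ = 3918 kg/m³
  alloy C: M = 28.1×10⁻³
  alloy F: M = 12.9×10⁻³
  alloy L: M = 12.0×10⁻³
  alloy R: M = 10.0×10⁻³
  alloy U: M = 4.91×10⁻³
  alloy Y: M = 4.82×10⁻³
  alloy X: M = 4.44×10⁻³
Alloy C ranks first.

alloy C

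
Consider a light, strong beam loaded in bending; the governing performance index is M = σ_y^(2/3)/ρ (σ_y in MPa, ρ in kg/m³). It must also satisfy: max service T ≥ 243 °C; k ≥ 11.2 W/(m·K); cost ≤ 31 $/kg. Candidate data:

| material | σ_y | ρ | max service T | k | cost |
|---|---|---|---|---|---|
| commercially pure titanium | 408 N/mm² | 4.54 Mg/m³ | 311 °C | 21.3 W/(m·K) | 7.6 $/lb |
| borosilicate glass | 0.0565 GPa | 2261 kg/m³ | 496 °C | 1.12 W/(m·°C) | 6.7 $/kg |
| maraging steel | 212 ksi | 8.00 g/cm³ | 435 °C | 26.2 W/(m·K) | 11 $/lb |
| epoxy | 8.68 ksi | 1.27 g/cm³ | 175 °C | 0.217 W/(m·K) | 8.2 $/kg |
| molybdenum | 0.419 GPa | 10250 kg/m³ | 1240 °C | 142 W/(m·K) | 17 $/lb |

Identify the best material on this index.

Screen on constraints: max service T ≥ 243 °C; k ≥ 11.2 W/(m·K); cost ≤ 31 $/kg. Survivors: commercially pure titanium, maraging steel.
Putting every candidate on a common basis:
  commercially pure titanium: σ_y = 408.0 MPa, ρ = 4540 kg/m³
  maraging steel: σ_y = 1462 MPa, ρ = 8000 kg/m³
  maraging steel: M = 16.1×10⁻³
  commercially pure titanium: M = 12.1×10⁻³
Maraging steel has the largest M.

maraging steel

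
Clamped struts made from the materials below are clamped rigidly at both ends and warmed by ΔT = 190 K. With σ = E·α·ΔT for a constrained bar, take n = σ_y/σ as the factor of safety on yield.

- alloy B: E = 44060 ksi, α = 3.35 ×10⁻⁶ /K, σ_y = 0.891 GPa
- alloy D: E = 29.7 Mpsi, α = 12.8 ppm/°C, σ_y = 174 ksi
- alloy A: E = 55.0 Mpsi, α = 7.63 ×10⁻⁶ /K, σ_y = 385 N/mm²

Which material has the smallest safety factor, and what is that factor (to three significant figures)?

alloy A, n = 0.700

Per material, after unit conversion:
  alloy B: E = 303.8, α = 3.35, σ_y = 891.0 → σ = 193 MPa, n = 4.61
  alloy D: E = 204.8, α = 12.8, σ_y = 1200 → σ = 498 MPa, n = 2.41
  alloy A: E = 379.2, α = 7.63, σ_y = 385.0 → σ = 550 MPa, n = 0.700
Smallest n: alloy A with n = 0.700.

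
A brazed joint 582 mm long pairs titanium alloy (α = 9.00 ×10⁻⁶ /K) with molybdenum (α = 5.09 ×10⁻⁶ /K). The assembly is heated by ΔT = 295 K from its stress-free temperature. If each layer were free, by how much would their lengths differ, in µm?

671 µm

Δα = |9.00 − 5.09|×10⁻⁶/K = 3.91×10⁻⁶/K.
ΔL_mismatch = Δα·L·ΔT = 3.91×10⁻⁶ × 582.0 mm × 295.0 K = 671 µm.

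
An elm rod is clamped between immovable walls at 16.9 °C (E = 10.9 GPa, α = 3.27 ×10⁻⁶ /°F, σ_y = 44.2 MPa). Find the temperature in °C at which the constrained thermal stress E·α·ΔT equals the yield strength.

α = 3.27×10⁻⁶/°F × 9/5 = 5.89×10⁻⁶/K.
E·α·ΔT = 44.20 MPa ⇒ ΔT = 44.20 / (10.90×10³ × 5.89×10⁻⁶) = 688.9 K.
T = 16.9 + 688.9 = 705.8 °C.

706 °C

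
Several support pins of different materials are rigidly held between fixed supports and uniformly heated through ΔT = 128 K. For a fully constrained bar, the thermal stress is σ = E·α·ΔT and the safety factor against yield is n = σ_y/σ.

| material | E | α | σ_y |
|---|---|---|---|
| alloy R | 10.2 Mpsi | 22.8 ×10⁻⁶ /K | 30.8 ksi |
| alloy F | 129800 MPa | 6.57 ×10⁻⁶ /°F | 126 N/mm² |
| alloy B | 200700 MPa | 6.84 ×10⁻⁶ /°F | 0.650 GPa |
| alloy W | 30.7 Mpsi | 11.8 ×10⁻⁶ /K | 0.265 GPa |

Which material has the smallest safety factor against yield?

Converting E to GPa, α to ×10⁻⁶/K, σ_y to MPa, then σ and n for each:
  alloy R: E = 70.33, α = 22.8, σ_y = 212.4 → σ = 205 MPa, n = 1.03
  alloy F: E = 129.8, α = 11.8, σ_y = 126.0 → σ = 196 MPa, n = 0.641
  alloy B: E = 200.7, α = 12.3, σ_y = 650.0 → σ = 316 MPa, n = 2.06
  alloy W: E = 211.7, α = 11.8, σ_y = 265.0 → σ = 320 MPa, n = 0.829
Alloy F has the lowest safety factor, n = 0.641.

alloy F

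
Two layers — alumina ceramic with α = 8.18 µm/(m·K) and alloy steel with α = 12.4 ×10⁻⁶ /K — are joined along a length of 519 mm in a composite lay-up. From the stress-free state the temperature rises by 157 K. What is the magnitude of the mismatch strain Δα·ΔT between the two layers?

6.63×10⁻⁴

Δα = |8.18 − 12.4|×10⁻⁶/K = 4.22×10⁻⁶/K.
Mismatch strain = Δα·ΔT = 4.22×10⁻⁶ × 157.0 = 6.63×10⁻⁴.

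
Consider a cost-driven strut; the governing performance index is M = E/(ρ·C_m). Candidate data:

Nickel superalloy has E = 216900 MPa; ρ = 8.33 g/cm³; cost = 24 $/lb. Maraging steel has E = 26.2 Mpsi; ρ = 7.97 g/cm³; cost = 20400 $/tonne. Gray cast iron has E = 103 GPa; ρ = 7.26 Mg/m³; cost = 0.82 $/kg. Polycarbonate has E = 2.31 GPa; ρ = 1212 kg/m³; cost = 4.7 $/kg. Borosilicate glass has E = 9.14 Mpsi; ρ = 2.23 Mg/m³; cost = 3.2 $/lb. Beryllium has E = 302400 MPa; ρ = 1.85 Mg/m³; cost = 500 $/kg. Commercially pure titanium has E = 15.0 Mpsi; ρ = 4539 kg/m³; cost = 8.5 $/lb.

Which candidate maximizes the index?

After converting to SI:
  nickel superalloy: E = 216.9 GPa, ρ = 8330 kg/m³, cost = 52.91 $/kg
  maraging steel: E = 180.6 GPa, ρ = 7970 kg/m³, cost = 20.40 $/kg
  gray cast iron: E = 103.0 GPa, ρ = 7260 kg/m³, cost = 0.8200 $/kg
  polycarbonate: E = 2.310 GPa, ρ = 1212 kg/m³, cost = 4.700 $/kg
  borosilicate glass: E = 63.02 GPa, ρ = 2230 kg/m³, cost = 7.055 $/kg
  beryllium: E = 302.4 GPa, ρ = 1850 kg/m³, cost = 500.0 $/kg
  commercially pure titanium: E = 103.4 GPa, ρ = 4539 kg/m³, cost = 18.74 $/kg
  gray cast iron: M = 17.3 MN·m per $
  borosilicate glass: M = 4.01 MN·m per $
  commercially pure titanium: M = 1.22 MN·m per $
  maraging steel: M = 1.11 MN·m per $
  nickel superalloy: M = 0.492 MN·m per $
  polycarbonate: M = 0.406 MN·m per $
  beryllium: M = 0.327 MN·m per $
Gray cast iron ranks first.

gray cast iron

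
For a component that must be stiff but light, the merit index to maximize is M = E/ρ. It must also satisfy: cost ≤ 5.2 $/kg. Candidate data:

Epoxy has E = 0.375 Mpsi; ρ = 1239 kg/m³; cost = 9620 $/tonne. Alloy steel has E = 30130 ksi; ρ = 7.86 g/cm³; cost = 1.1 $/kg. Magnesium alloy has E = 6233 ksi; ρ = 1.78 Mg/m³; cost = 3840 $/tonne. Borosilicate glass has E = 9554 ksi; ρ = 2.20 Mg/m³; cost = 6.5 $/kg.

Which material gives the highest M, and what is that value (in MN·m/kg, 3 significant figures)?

Screen on constraints: cost ≤ 5.2 $/kg. Survivors: alloy steel, magnesium alloy.
Normalizing units and computing the index:
  alloy steel: E = 207.7 GPa, ρ = 7860 kg/m³
  magnesium alloy: E = 42.98 GPa, ρ = 1780 kg/m³
  alloy steel: M = 26.4 MN·m/kg
  magnesium alloy: M = 24.1 MN·m/kg
Alloy steel ranks first.

alloy steel, M = 26.4 MN·m/kg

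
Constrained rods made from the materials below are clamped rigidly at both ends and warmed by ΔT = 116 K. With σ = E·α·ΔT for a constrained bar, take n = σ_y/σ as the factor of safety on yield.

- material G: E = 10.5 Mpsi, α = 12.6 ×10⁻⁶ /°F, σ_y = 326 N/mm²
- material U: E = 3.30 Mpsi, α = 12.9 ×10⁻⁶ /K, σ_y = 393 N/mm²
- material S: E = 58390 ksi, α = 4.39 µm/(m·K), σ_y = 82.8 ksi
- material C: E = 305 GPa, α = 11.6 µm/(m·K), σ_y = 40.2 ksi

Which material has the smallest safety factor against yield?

Per material, after unit conversion:
  material G: E = 72.39, α = 22.7, σ_y = 326.0 → σ = 190 MPa, n = 1.71
  material U: E = 22.75, α = 12.9, σ_y = 393.0 → σ = 34.0 MPa, n = 11.5
  material S: E = 402.6, α = 4.39, σ_y = 570.9 → σ = 205 MPa, n = 2.78
  material C: E = 305.0, α = 11.6, σ_y = 277.2 → σ = 410 MPa, n = 0.675
Smallest n: material C with n = 0.675.

material C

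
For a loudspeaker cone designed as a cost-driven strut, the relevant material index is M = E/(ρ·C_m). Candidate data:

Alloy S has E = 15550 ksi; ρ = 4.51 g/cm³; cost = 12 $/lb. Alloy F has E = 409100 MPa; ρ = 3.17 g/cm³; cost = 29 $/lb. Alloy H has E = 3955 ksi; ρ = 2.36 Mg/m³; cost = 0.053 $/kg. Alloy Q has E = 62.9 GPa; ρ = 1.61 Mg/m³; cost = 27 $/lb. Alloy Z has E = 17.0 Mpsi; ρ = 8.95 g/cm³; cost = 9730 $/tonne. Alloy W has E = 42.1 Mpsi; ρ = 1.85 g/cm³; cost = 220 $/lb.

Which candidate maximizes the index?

In SI units:
  alloy S: E = 107.2 GPa, ρ = 4510 kg/m³, cost = 26.46 $/kg
  alloy F: E = 409.1 GPa, ρ = 3170 kg/m³, cost = 63.93 $/kg
  alloy H: E = 27.27 GPa, ρ = 2360 kg/m³, cost = 0.05300 $/kg
  alloy Q: E = 62.90 GPa, ρ = 1610 kg/m³, cost = 59.52 $/kg
  alloy Z: E = 117.2 GPa, ρ = 8950 kg/m³, cost = 9.730 $/kg
  alloy W: E = 290.3 GPa, ρ = 1850 kg/m³, cost = 485.0 $/kg
  alloy H: M = 218 MN·m per $
  alloy F: M = 2.02 MN·m per $
  alloy Z: M = 1.35 MN·m per $
  alloy S: M = 0.899 MN·m per $
  alloy Q: M = 0.656 MN·m per $
  alloy W: M = 0.324 MN·m per $
Alloy H has the largest M.

alloy H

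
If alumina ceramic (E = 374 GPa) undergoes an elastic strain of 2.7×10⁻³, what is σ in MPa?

σ = E·ε = 374000 MPa × 2.7×10⁻³ = 1010 MPa.

1010 MPa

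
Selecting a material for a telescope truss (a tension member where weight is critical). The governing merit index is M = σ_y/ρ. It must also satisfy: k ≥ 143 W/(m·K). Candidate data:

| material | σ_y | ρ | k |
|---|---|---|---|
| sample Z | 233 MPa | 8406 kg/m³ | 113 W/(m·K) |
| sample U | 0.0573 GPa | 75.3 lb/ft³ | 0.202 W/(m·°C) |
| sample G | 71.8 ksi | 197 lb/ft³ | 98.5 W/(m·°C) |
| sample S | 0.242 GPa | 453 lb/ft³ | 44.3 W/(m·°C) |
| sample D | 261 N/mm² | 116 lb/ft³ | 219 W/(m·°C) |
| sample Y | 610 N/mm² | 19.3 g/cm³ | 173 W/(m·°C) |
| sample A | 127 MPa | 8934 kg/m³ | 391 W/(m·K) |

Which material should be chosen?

sample D

Screen on constraints: k ≥ 143 W/(m·K). Survivors: sample D, sample Y, sample A.
Convert each candidate to consistent units, then evaluate M:
  sample D: σ_y = 261.0 MPa, ρ = 1858 kg/m³
  sample Y: σ_y = 610.0 MPa, ρ = 19300 kg/m³
  sample A: σ_y = 127.0 MPa, ρ = 8934 kg/m³
  sample D: M = 140 kN·m/kg
  sample Y: M = 31.6 kN·m/kg
  sample A: M = 14.2 kN·m/kg
Sample D has the largest M.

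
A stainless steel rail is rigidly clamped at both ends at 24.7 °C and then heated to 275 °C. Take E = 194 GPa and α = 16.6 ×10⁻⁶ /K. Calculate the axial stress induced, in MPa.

806 MPa

ΔT = 250.3 K. Constrained thermal stress σ = E·α·ΔT = 194.0×10³ MPa × 16.6×10⁻⁶ × 250.3 = 806 MPa (compressive).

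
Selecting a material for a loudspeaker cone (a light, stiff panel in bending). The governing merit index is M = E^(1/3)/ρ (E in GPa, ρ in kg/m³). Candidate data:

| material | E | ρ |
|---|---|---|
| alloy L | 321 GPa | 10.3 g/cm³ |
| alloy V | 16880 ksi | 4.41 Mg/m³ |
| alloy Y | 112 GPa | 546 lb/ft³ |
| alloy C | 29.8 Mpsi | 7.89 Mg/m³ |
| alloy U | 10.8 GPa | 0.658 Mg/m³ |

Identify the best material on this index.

Normalizing units and computing the index:
  alloy L: E = 321.0 GPa, ρ = 10300 kg/m³
  alloy V: E = 116.4 GPa, ρ = 4410 kg/m³
  alloy Y: E = 112.0 GPa, ρ = 8746 kg/m³
  alloy C: E = 205.5 GPa, ρ = 7890 kg/m³
  alloy U: E = 10.80 GPa, ρ = 658.0 kg/m³
  alloy U: M = 3.36×10⁻³
  alloy V: M = 1.11×10⁻³
  alloy C: M = 0.748×10⁻³
  alloy L: M = 0.665×10⁻³
  alloy Y: M = 0.551×10⁻³
Alloy U ranks first.

alloy U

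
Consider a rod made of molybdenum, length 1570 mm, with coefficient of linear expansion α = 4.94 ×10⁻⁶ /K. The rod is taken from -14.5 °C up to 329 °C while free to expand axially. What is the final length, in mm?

ΔT = 329 − (-14.5) = 343.5 K.
ΔL = α·L₀·ΔT = 4.94×10⁻⁶ × 1570 mm × 343.5 K = 2.66 mm.
L = L₀ + ΔL = 1570 + 2.66 = 1572.7 mm.

1572.7 mm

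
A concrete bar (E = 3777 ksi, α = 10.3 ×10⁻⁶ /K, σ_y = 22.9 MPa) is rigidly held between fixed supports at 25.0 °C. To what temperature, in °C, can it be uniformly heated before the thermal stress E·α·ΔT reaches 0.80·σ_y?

E = 3777 ksi = 26.04 GPa.
E·α·ΔT = 18.32 MPa ⇒ ΔT = 18.32 / (26.04×10³ × 10.3×10⁻⁶) = 68.30 K.
T = 25.0 + 68.30 = 93.30 °C.

93.3 °C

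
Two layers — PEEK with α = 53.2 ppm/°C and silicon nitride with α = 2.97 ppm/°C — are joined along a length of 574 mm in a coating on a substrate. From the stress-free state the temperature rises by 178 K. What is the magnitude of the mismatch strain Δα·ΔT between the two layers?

Δα = |53.2 − 2.97|×10⁻⁶/K = 50.2×10⁻⁶/K.
Mismatch strain = Δα·ΔT = 50.2×10⁻⁶ × 178.0 = 8.94×10⁻³.

8.94×10⁻³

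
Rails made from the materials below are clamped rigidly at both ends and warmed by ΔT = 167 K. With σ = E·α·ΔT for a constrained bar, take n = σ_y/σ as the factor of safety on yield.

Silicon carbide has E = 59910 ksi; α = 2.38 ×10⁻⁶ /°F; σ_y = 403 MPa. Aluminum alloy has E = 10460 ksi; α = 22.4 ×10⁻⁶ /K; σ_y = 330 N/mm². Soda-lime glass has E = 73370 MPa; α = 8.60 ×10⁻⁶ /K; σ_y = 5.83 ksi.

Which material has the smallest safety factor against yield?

soda-lime glass

With everything in SI (GPa, ×10⁻⁶/K, MPa):
  silicon carbide: E = 413.1, α = 4.28, σ_y = 403.0 → σ = 296 MPa, n = 1.36
  aluminum alloy: E = 72.12, α = 22.4, σ_y = 330.0 → σ = 270 MPa, n = 1.22
  soda-lime glass: E = 73.37, α = 8.60, σ_y = 40.20 → σ = 105 MPa, n = 0.381
The minimum is soda-lime glass at n = 0.381.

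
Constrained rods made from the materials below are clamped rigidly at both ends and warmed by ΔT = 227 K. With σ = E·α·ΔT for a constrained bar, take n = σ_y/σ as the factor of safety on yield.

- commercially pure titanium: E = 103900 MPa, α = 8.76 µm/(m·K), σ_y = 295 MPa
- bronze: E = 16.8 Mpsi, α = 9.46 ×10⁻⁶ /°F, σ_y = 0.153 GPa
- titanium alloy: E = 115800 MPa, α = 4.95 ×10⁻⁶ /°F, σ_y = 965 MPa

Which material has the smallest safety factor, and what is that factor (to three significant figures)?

Converting E to GPa, α to ×10⁻⁶/K, σ_y to MPa, then σ and n for each:
  commercially pure titanium: E = 103.9, α = 8.76, σ_y = 295.0 → σ = 207 MPa, n = 1.43
  bronze: E = 115.8, α = 17.0, σ_y = 153.0 → σ = 448 MPa, n = 0.342
  titanium alloy: E = 115.8, α = 8.91, σ_y = 965.0 → σ = 234 MPa, n = 4.12
Bronze has the lowest safety factor, n = 0.342.

bronze, n = 0.342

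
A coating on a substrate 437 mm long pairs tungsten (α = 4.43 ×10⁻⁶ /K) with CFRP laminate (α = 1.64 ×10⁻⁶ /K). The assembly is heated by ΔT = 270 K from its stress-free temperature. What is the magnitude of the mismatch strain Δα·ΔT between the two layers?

7.53×10⁻⁴

Δα = |4.43 − 1.64|×10⁻⁶/K = 2.79×10⁻⁶/K.
Mismatch strain = Δα·ΔT = 2.79×10⁻⁶ × 270.0 = 7.53×10⁻⁴.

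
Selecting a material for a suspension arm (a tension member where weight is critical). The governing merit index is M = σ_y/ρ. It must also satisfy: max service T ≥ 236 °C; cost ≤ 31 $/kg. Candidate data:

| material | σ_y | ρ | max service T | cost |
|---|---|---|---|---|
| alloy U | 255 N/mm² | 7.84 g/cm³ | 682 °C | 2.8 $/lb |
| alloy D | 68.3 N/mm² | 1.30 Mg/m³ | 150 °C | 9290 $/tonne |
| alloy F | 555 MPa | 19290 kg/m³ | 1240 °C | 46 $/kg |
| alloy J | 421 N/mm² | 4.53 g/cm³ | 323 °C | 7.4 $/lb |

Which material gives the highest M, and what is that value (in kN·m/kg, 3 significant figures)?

Screen on constraints: max service T ≥ 236 °C; cost ≤ 31 $/kg. Survivors: alloy U, alloy J.
Convert each candidate to consistent units, then evaluate M:
  alloy U: σ_y = 255.0 MPa, ρ = 7840 kg/m³
  alloy J: σ_y = 421.0 MPa, ρ = 4530 kg/m³
  alloy J: M = 92.9 kN·m/kg
  alloy U: M = 32.5 kN·m/kg
Highest index: alloy J.

alloy J, M = 92.9 kN·m/kg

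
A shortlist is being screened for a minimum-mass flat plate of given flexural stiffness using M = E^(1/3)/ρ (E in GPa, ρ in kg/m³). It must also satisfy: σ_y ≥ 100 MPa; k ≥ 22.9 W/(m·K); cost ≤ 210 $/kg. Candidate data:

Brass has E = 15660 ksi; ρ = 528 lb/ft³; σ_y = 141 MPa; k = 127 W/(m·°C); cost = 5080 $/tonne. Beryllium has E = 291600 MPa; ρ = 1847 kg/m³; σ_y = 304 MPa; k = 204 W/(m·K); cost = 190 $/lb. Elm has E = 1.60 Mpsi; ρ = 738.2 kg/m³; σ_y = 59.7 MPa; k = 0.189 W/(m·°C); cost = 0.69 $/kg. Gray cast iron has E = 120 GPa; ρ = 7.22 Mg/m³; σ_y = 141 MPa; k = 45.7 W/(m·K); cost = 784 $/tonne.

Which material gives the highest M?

gray cast iron

Screen on constraints: σ_y ≥ 100 MPa; k ≥ 22.9 W/(m·K); cost ≤ 210 $/kg. Survivors: brass, gray cast iron.
Putting every candidate on a common basis:
  brass: E = 108.0 GPa, ρ = 8458 kg/m³
  gray cast iron: E = 120.0 GPa, ρ = 7220 kg/m³
  gray cast iron: M = 0.683×10⁻³
  brass: M = 0.563×10⁻³
Gray cast iron has the largest M.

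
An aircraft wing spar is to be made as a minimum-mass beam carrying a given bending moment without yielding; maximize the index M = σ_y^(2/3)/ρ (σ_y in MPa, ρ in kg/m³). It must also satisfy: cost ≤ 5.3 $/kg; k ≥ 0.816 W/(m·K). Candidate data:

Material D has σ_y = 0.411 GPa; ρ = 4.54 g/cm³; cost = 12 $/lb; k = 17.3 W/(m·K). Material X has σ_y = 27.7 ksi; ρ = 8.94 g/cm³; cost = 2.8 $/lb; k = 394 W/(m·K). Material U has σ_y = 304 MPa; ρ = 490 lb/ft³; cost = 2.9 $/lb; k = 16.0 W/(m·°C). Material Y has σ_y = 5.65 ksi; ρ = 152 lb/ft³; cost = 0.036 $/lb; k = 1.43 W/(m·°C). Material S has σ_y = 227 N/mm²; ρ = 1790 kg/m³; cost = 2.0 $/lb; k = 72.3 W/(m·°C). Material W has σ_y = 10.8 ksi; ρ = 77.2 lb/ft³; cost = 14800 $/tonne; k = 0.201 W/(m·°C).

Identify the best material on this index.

material S

Screen on constraints: cost ≤ 5.3 $/kg; k ≥ 0.816 W/(m·K). Survivors: material Y, material S.
Putting every candidate on a common basis:
  material Y: σ_y = 38.96 MPa, ρ = 2435 kg/m³
  material S: σ_y = 227.0 MPa, ρ = 1790 kg/m³
  material S: M = 20.8×10⁻³
  material Y: M = 4.72×10⁻³
Material S ranks first.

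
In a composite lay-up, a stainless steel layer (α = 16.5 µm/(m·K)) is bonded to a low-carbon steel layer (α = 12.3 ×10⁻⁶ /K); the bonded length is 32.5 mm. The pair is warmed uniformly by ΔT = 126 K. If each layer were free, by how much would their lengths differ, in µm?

Δα = |16.5 − 12.3|×10⁻⁶/K = 4.20×10⁻⁶/K.
ΔL_mismatch = Δα·L·ΔT = 4.20×10⁻⁶ × 32.5 mm × 126.0 K = 17.2 µm.

17.2 µm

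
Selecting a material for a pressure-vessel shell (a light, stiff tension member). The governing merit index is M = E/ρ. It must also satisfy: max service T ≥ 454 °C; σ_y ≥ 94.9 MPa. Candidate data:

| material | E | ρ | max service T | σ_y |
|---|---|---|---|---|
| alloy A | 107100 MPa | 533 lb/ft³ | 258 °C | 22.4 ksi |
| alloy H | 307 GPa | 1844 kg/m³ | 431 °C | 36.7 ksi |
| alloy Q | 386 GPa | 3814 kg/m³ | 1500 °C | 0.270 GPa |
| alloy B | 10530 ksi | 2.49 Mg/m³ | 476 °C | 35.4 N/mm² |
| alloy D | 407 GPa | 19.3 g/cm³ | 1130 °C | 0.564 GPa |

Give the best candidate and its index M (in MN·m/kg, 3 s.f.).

Screen on constraints: max service T ≥ 454 °C; σ_y ≥ 94.9 MPa. Survivors: alloy Q, alloy D.
Convert each candidate to consistent units, then evaluate M:
  alloy Q: E = 386.0 GPa, ρ = 3814 kg/m³
  alloy D: E = 407.0 GPa, ρ = 19300 kg/m³
  alloy Q: M = 101 MN·m/kg
  alloy D: M = 21.1 MN·m/kg
Highest index: alloy Q.

alloy Q, M = 101 MN·m/kg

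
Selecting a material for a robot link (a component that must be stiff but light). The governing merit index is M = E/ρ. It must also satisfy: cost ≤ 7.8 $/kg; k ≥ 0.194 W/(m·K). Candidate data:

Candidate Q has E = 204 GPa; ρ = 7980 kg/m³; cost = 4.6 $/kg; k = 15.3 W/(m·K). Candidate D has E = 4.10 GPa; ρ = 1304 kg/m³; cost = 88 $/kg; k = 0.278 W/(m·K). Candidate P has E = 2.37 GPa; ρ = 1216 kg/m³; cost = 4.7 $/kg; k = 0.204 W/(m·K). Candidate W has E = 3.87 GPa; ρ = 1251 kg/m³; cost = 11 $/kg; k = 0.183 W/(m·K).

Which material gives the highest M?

Screen on constraints: cost ≤ 7.8 $/kg; k ≥ 0.194 W/(m·K). Survivors: candidate Q, candidate P.
Per-candidate index values:
  candidate Q: M = 25.6 MN·m/kg
  candidate P: M = 1.95 MN·m/kg
The maximum is for candidate Q.

candidate Q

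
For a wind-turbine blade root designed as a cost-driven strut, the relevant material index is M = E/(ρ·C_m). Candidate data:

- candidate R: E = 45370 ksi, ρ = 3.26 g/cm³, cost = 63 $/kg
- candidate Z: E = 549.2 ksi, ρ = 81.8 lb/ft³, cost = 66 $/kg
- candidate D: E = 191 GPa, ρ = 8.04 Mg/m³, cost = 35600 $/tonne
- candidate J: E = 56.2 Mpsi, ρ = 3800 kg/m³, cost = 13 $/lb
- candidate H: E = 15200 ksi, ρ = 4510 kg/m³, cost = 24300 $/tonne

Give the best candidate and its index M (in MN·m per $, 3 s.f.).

After converting to SI:
  candidate R: E = 312.8 GPa, ρ = 3260 kg/m³, cost = 63.00 $/kg
  candidate Z: E = 3.787 GPa, ρ = 1310 kg/m³, cost = 66.00 $/kg
  candidate D: E = 191.0 GPa, ρ = 8040 kg/m³, cost = 35.60 $/kg
  candidate J: E = 387.5 GPa, ρ = 3800 kg/m³, cost = 28.66 $/kg
  candidate H: E = 104.8 GPa, ρ = 4510 kg/m³, cost = 24.30 $/kg
  candidate J: M = 3.56 MN·m per $
  candidate R: M = 1.52 MN·m per $
  candidate H: M = 0.956 MN·m per $
  candidate D: M = 0.667 MN·m per $
  candidate Z: M = 0.0438 MN·m per $
The maximum is for candidate J.

candidate J, M = 3.56 MN·m per $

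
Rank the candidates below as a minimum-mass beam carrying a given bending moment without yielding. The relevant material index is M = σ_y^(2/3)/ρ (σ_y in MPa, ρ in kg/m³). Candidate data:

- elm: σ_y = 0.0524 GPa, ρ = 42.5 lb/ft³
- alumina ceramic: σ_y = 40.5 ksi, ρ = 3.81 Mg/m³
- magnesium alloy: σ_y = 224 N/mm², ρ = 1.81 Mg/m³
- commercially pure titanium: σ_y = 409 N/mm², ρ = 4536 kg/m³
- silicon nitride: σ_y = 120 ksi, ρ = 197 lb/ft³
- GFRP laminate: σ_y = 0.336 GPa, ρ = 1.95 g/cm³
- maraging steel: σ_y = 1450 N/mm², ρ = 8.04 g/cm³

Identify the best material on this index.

Putting every candidate on a common basis:
  elm: σ_y = 52.40 MPa, ρ = 680.8 kg/m³
  alumina ceramic: σ_y = 279.2 MPa, ρ = 3810 kg/m³
  magnesium alloy: σ_y = 224.0 MPa, ρ = 1810 kg/m³
  commercially pure titanium: σ_y = 409.0 MPa, ρ = 4536 kg/m³
  silicon nitride: σ_y = 827.4 MPa, ρ = 3156 kg/m³
  GFRP laminate: σ_y = 336.0 MPa, ρ = 1950 kg/m³
  maraging steel: σ_y = 1450 MPa, ρ = 8040 kg/m³
  silicon nitride: M = 27.9×10⁻³
  GFRP laminate: M = 24.8×10⁻³
  elm: M = 20.6×10⁻³
  magnesium alloy: M = 20.4×10⁻³
  maraging steel: M = 15.9×10⁻³
  commercially pure titanium: M = 12.1×10⁻³
  alumina ceramic: M = 11.2×10⁻³
Highest index: silicon nitride.

silicon nitride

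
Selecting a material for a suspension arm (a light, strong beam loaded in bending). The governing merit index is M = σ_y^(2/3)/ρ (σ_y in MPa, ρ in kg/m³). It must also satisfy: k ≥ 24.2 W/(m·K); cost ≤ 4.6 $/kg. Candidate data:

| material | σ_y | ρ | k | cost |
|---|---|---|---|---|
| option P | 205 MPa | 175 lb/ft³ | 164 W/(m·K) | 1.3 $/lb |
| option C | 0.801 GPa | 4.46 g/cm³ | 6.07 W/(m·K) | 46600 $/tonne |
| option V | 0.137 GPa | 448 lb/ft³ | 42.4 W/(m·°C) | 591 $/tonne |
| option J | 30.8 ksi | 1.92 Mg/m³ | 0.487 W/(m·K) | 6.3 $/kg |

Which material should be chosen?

Screen on constraints: k ≥ 24.2 W/(m·K); cost ≤ 4.6 $/kg. Survivors: option P, option V.
Normalizing units and computing the index:
  option P: σ_y = 205.0 MPa, ρ = 2803 kg/m³
  option V: σ_y = 137.0 MPa, ρ = 7176 kg/m³
  option P: M = 12.4×10⁻³
  option V: M = 3.70×10⁻³
The maximum is for option P.

option P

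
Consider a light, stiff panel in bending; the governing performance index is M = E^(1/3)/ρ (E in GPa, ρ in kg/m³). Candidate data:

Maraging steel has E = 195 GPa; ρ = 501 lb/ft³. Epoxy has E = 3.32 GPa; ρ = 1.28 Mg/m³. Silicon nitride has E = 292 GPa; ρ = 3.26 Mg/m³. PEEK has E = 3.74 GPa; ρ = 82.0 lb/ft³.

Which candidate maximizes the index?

silicon nitride

In SI units:
  maraging steel: E = 195.0 GPa, ρ = 8025 kg/m³
  epoxy: E = 3.320 GPa, ρ = 1280 kg/m³
  silicon nitride: E = 292.0 GPa, ρ = 3260 kg/m³
  PEEK: E = 3.740 GPa, ρ = 1314 kg/m³
  silicon nitride: M = 2.04×10⁻³
  PEEK: M = 1.18×10⁻³
  epoxy: M = 1.17×10⁻³
  maraging steel: M = 0.723×10⁻³
Silicon nitride has the largest M.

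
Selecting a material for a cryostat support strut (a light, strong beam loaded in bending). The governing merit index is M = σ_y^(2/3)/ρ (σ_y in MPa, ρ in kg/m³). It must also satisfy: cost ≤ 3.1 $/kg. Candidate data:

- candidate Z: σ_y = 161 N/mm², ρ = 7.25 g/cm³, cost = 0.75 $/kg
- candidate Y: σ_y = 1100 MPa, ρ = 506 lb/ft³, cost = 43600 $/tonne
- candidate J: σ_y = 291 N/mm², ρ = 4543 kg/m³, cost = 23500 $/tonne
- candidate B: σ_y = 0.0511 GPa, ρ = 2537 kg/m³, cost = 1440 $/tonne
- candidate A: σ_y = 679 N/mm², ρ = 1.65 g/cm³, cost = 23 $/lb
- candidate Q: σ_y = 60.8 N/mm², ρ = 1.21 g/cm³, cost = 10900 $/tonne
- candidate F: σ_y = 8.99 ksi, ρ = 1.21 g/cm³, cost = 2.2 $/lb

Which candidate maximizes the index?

candidate B

Screen on constraints: cost ≤ 3.1 $/kg. Survivors: candidate Z, candidate B.
In SI units:
  candidate Z: σ_y = 161.0 MPa, ρ = 7250 kg/m³
  candidate B: σ_y = 51.10 MPa, ρ = 2537 kg/m³
  candidate B: M = 5.43×10⁻³
  candidate Z: M = 4.08×10⁻³
Candidate B has the largest M.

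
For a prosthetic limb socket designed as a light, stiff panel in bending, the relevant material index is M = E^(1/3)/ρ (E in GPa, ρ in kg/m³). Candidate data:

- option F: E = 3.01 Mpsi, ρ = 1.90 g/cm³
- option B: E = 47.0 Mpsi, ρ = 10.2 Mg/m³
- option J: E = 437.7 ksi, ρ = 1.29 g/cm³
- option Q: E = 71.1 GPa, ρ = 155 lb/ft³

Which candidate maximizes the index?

After converting to SI:
  option F: E = 20.75 GPa, ρ = 1900 kg/m³
  option B: E = 324.1 GPa, ρ = 10200 kg/m³
  option J: E = 3.018 GPa, ρ = 1290 kg/m³
  option Q: E = 71.10 GPa, ρ = 2483 kg/m³
  option Q: M = 1.67×10⁻³
  option F: M = 1.45×10⁻³
  option J: M = 1.12×10⁻³
  option B: M = 0.673×10⁻³
Option Q ranks first.

option Q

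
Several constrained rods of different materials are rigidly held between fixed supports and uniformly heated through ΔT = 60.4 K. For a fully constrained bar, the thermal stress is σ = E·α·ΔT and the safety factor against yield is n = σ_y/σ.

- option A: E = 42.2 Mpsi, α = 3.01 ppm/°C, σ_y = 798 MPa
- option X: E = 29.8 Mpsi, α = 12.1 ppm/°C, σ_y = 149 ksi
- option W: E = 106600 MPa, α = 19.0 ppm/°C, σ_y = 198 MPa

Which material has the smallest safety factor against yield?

Per material, after unit conversion:
  option A: E = 291.0, α = 3.01, σ_y = 798.0 → σ = 52.9 MPa, n = 15.1
  option X: E = 205.5, α = 12.1, σ_y = 1027 → σ = 150 MPa, n = 6.84
  option W: E = 106.6, α = 19.0, σ_y = 198.0 → σ = 122 MPa, n = 1.62
Smallest n: option W with n = 1.62.

option W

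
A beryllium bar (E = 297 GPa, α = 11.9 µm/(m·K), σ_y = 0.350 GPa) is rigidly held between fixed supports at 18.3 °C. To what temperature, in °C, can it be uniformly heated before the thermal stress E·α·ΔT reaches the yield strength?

σ_y = 0.350 GPa = 350.0 MPa.
E·α·ΔT = 350.0 MPa ⇒ ΔT = 350.0 / (297.0×10³ × 11.9×10⁻⁶) = 99.03 K.
T = 18.3 + 99.03 = 117.3 °C.

117 °C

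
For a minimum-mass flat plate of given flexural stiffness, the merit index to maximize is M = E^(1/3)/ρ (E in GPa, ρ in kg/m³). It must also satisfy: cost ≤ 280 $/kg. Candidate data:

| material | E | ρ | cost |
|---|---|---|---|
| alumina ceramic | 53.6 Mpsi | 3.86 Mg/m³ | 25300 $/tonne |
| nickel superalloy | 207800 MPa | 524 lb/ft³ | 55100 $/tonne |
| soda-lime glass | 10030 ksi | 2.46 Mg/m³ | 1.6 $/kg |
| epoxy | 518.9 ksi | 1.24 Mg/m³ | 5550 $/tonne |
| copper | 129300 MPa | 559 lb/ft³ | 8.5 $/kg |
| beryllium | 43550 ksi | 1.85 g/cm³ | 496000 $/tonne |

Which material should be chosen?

alumina ceramic

Screen on constraints: cost ≤ 280 $/kg. Survivors: alumina ceramic, nickel superalloy, soda-lime glass, epoxy, copper.
Putting every candidate on a common basis:
  alumina ceramic: E = 369.6 GPa, ρ = 3860 kg/m³
  nickel superalloy: E = 207.8 GPa, ρ = 8394 kg/m³
  soda-lime glass: E = 69.15 GPa, ρ = 2460 kg/m³
  epoxy: E = 3.578 GPa, ρ = 1240 kg/m³
  copper: E = 129.3 GPa, ρ = 8954 kg/m³
  alumina ceramic: M = 1.86×10⁻³
  soda-lime glass: M = 1.67×10⁻³
  epoxy: M = 1.23×10⁻³
  nickel superalloy: M = 0.706×10⁻³
  copper: M = 0.565×10⁻³
Alumina ceramic ranks first.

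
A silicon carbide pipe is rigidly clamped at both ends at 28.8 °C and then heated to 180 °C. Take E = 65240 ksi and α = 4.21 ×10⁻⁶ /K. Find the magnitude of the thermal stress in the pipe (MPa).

E = 65240 ksi = 449.8 GPa.
ΔT = 151.2 K. Constrained thermal stress σ = E·α·ΔT = 449.8×10³ MPa × 4.21×10⁻⁶ × 151.2 = 286 MPa (compressive).

286 MPa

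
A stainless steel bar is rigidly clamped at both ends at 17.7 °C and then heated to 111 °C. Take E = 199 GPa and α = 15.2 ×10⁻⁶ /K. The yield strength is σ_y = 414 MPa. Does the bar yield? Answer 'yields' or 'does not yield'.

does not yield

ΔT = 93.30 K. Constrained thermal stress σ = E·α·ΔT = 199.0×10³ MPa × 15.2×10⁻⁶ × 93.30 = 282 MPa (compressive).
Compare to σ_y = 414 MPa: σ < σ_y, so it does not yield.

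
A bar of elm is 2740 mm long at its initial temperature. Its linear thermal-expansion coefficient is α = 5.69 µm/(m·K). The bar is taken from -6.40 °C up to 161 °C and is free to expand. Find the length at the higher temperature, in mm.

2742.6 mm

ΔT = 161 − (-6.40) = 167.4 K.
ΔL = α·L₀·ΔT = 5.69×10⁻⁶ × 2740 mm × 167.4 K = 2.61 mm.
L = L₀ + ΔL = 2740 + 2.61 = 2742.6 mm.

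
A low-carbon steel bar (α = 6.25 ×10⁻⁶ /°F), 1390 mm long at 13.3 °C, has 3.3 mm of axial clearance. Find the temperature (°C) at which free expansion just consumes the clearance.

α = 6.25×10⁻⁶/°F × 9/5 = 11.2×10⁻⁶/K.
α·L₀·ΔT = 3.3 mm ⇒ ΔT = 3.3 / (11.2×10⁻⁶ × 1390.0) = 211.0 K.
T = 13.3 + 211.0 = 224.3 °C.

224 °C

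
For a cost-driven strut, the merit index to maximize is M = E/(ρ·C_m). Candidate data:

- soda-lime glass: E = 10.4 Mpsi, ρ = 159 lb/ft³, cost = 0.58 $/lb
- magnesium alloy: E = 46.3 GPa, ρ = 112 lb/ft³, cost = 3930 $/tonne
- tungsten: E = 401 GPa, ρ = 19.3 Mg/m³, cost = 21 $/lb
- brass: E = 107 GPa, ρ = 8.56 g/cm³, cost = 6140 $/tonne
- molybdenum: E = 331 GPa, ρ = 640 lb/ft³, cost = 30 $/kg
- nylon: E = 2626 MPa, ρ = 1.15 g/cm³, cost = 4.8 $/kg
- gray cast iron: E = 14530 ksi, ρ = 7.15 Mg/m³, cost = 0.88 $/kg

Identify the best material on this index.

soda-lime glass

In SI units:
  soda-lime glass: E = 71.71 GPa, ρ = 2547 kg/m³, cost = 1.279 $/kg
  magnesium alloy: E = 46.30 GPa, ρ = 1794 kg/m³, cost = 3.930 $/kg
  tungsten: E = 401.0 GPa, ρ = 19300 kg/m³, cost = 46.30 $/kg
  brass: E = 107.0 GPa, ρ = 8560 kg/m³, cost = 6.140 $/kg
  molybdenum: E = 331.0 GPa, ρ = 10250 kg/m³, cost = 30.00 $/kg
  nylon: E = 2.626 GPa, ρ = 1150 kg/m³, cost = 4.800 $/kg
  gray cast iron: E = 100.2 GPa, ρ = 7150 kg/m³, cost = 0.8800 $/kg
  soda-lime glass: M = 22.0 MN·m per $
  gray cast iron: M = 15.9 MN·m per $
  magnesium alloy: M = 6.57 MN·m per $
  brass: M = 2.04 MN·m per $
  molybdenum: M = 1.08 MN·m per $
  nylon: M = 0.476 MN·m per $
  tungsten: M = 0.449 MN·m per $
Soda-lime glass has the largest M.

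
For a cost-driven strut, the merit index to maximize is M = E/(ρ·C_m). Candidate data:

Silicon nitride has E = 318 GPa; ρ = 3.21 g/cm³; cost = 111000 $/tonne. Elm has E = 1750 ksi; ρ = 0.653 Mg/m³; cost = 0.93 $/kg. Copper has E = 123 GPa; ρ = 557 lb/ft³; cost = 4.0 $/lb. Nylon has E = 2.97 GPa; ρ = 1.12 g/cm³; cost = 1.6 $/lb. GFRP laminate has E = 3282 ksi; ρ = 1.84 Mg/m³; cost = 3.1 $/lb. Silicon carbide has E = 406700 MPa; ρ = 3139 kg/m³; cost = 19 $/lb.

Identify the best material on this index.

elm

Putting every candidate on a common basis:
  silicon nitride: E = 318.0 GPa, ρ = 3210 kg/m³, cost = 111.0 $/kg
  elm: E = 12.07 GPa, ρ = 653.0 kg/m³, cost = 0.9300 $/kg
  copper: E = 123.0 GPa, ρ = 8922 kg/m³, cost = 8.818 $/kg
  nylon: E = 2.970 GPa, ρ = 1120 kg/m³, cost = 3.527 $/kg
  GFRP laminate: E = 22.63 GPa, ρ = 1840 kg/m³, cost = 6.834 $/kg
  silicon carbide: E = 406.7 GPa, ρ = 3139 kg/m³, cost = 41.89 $/kg
  elm: M = 19.9 MN·m per $
  silicon carbide: M = 3.09 MN·m per $
  GFRP laminate: M = 1.80 MN·m per $
  copper: M = 1.56 MN·m per $
  silicon nitride: M = 0.892 MN·m per $
  nylon: M = 0.752 MN·m per $
Highest index: elm.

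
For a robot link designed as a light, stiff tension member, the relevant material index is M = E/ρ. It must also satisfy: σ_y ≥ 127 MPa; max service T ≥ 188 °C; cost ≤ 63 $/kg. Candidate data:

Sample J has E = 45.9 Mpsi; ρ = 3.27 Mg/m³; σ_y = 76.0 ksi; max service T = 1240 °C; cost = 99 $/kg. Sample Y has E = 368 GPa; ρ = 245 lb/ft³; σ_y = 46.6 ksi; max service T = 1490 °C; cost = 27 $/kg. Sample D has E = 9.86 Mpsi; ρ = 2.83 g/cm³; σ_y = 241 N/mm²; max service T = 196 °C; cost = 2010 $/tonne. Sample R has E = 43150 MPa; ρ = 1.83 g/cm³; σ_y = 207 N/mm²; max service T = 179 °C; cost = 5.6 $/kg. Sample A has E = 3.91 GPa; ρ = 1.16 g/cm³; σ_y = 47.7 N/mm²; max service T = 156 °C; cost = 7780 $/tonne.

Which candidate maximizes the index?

sample Y

Screen on constraints: σ_y ≥ 127 MPa; max service T ≥ 188 °C; cost ≤ 63 $/kg. Survivors: sample Y, sample D.
Convert each candidate to consistent units, then evaluate M:
  sample Y: E = 368.0 GPa, ρ = 3925 kg/m³
  sample D: E = 67.98 GPa, ρ = 2830 kg/m³
  sample Y: M = 93.8 MN·m/kg
  sample D: M = 24.0 MN·m/kg
Sample Y ranks first.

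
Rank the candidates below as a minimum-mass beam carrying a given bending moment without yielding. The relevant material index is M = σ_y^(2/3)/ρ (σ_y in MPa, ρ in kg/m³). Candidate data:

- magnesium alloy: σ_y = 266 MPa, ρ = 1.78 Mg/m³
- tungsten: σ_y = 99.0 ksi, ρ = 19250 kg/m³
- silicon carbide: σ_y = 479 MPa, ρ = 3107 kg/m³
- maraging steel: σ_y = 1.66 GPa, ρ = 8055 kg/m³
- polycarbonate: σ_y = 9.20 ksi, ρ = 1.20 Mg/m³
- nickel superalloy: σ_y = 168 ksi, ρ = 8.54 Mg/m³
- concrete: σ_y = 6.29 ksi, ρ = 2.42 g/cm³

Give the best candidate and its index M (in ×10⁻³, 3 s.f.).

After converting to SI:
  magnesium alloy: σ_y = 266.0 MPa, ρ = 1780 kg/m³
  tungsten: σ_y = 682.6 MPa, ρ = 19250 kg/m³
  silicon carbide: σ_y = 479.0 MPa, ρ = 3107 kg/m³
  maraging steel: σ_y = 1660 MPa, ρ = 8055 kg/m³
  polycarbonate: σ_y = 63.43 MPa, ρ = 1200 kg/m³
  nickel superalloy: σ_y = 1158 MPa, ρ = 8540 kg/m³
  concrete: σ_y = 43.37 MPa, ρ = 2420 kg/m³
  magnesium alloy: M = 23.2×10⁻³
  silicon carbide: M = 19.7×10⁻³
  maraging steel: M = 17.4×10⁻³
  polycarbonate: M = 13.3×10⁻³
  nickel superalloy: M = 12.9×10⁻³
  concrete: M = 5.10×10⁻³
  tungsten: M = 4.03×10⁻³
Magnesium alloy has the largest M.

magnesium alloy, M = 23.2×10⁻³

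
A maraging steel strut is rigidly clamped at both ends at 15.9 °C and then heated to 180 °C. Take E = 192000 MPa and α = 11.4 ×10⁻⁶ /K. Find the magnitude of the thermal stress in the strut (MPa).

359 MPa

E = 192000 MPa = 192.0 GPa.
ΔT = 164.1 K. Constrained thermal stress σ = E·α·ΔT = 192.0×10³ MPa × 11.4×10⁻⁶ × 164.1 = 359 MPa (compressive).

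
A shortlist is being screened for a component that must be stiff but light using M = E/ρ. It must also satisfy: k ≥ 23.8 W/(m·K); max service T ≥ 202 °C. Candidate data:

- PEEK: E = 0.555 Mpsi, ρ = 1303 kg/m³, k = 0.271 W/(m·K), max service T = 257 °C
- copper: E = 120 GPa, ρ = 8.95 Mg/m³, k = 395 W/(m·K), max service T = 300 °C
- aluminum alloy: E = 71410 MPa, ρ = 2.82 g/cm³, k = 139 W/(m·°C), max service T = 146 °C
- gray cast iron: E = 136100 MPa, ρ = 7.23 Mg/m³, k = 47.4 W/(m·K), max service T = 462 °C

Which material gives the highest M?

Screen on constraints: k ≥ 23.8 W/(m·K); max service T ≥ 202 °C. Survivors: copper, gray cast iron.
In SI units:
  copper: E = 120.0 GPa, ρ = 8950 kg/m³
  gray cast iron: E = 136.1 GPa, ρ = 7230 kg/m³
  gray cast iron: M = 18.8 MN·m/kg
  copper: M = 13.4 MN·m/kg
Gray cast iron has the largest M.

gray cast iron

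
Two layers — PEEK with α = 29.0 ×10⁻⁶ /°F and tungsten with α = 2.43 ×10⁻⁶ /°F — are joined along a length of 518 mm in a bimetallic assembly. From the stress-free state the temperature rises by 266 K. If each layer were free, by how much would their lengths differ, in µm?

6590 µm

PEEK: α = 29.0×10⁻⁶/°F × 9/5 = 52.2×10⁻⁶/K.
tungsten: α = 2.43×10⁻⁶/°F × 9/5 = 4.37×10⁻⁶/K.
Δα = |52.2 − 4.37|×10⁻⁶/K = 47.8×10⁻⁶/K.
ΔL_mismatch = Δα·L·ΔT = 47.8×10⁻⁶ × 518.0 mm × 266.0 K = 6590 µm.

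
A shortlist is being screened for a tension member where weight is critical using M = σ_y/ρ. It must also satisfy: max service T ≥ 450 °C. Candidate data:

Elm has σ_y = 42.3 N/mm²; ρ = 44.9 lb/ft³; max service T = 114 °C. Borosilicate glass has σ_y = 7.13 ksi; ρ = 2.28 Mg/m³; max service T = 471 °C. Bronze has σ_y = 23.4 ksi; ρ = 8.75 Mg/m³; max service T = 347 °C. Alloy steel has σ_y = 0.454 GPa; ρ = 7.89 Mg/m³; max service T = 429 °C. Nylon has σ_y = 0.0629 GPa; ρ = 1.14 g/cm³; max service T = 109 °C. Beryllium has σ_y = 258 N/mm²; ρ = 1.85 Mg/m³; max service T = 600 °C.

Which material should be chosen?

beryllium

Screen on constraints: max service T ≥ 450 °C. Survivors: borosilicate glass, beryllium.
Convert each candidate to consistent units, then evaluate M:
  borosilicate glass: σ_y = 49.16 MPa, ρ = 2280 kg/m³
  beryllium: σ_y = 258.0 MPa, ρ = 1850 kg/m³
  beryllium: M = 139 kN·m/kg
  borosilicate glass: M = 21.6 kN·m/kg
Beryllium has the largest M.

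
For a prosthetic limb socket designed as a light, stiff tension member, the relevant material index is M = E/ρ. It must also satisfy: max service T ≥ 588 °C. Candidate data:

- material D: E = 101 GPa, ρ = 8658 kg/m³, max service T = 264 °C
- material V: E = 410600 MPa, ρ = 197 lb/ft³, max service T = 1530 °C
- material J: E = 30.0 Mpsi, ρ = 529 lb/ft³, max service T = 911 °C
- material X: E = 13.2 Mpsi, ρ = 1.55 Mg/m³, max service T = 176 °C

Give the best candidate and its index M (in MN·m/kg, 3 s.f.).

material V, M = 130 MN·m/kg

Screen on constraints: max service T ≥ 588 °C. Survivors: material V, material J.
After converting to SI:
  material V: E = 410.6 GPa, ρ = 3156 kg/m³
  material J: E = 206.8 GPa, ρ = 8474 kg/m³
  material V: M = 130 MN·m/kg
  material J: M = 24.4 MN·m/kg
Material V has the largest M.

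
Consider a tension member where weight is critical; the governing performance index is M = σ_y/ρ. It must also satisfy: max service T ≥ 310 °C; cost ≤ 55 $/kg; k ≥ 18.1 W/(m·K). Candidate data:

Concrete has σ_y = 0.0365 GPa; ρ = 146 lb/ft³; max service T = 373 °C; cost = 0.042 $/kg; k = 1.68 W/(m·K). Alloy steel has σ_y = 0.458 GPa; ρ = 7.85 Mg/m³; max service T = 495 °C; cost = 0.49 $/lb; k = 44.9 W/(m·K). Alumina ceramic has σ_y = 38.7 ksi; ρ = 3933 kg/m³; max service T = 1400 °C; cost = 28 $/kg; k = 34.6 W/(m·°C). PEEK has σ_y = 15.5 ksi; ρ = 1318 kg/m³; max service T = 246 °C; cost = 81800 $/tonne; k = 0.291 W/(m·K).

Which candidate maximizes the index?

Screen on constraints: max service T ≥ 310 °C; cost ≤ 55 $/kg; k ≥ 18.1 W/(m·K). Survivors: alloy steel, alumina ceramic.
Normalizing units and computing the index:
  alloy steel: σ_y = 458.0 MPa, ρ = 7850 kg/m³
  alumina ceramic: σ_y = 266.8 MPa, ρ = 3933 kg/m³
  alumina ceramic: M = 67.8 kN·m/kg
  alloy steel: M = 58.3 kN·m/kg
The maximum is for alumina ceramic.

alumina ceramic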